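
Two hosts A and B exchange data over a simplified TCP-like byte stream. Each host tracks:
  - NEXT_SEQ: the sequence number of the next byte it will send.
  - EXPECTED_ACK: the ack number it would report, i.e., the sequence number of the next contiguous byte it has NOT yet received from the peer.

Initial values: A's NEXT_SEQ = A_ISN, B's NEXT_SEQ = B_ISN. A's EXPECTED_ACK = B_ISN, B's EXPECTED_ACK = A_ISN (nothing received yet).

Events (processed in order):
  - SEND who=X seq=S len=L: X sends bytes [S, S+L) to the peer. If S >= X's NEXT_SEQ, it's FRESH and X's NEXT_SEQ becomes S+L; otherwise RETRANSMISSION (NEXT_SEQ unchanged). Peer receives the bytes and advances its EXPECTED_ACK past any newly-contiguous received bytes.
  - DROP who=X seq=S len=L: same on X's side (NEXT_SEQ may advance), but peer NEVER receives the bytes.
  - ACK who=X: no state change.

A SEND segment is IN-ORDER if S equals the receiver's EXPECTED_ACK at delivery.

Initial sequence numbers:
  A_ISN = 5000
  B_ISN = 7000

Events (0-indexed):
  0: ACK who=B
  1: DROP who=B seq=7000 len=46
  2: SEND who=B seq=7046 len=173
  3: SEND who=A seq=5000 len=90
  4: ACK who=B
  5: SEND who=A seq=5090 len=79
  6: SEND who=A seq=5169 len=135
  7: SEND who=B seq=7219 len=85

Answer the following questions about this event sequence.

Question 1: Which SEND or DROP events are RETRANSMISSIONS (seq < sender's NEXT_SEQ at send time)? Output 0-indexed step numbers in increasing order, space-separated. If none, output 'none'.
Answer: none

Derivation:
Step 1: DROP seq=7000 -> fresh
Step 2: SEND seq=7046 -> fresh
Step 3: SEND seq=5000 -> fresh
Step 5: SEND seq=5090 -> fresh
Step 6: SEND seq=5169 -> fresh
Step 7: SEND seq=7219 -> fresh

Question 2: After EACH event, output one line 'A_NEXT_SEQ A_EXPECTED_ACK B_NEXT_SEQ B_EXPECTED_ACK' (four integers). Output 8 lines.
5000 7000 7000 5000
5000 7000 7046 5000
5000 7000 7219 5000
5090 7000 7219 5090
5090 7000 7219 5090
5169 7000 7219 5169
5304 7000 7219 5304
5304 7000 7304 5304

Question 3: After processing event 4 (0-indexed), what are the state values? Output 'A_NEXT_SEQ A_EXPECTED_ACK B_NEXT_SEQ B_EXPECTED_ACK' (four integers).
After event 0: A_seq=5000 A_ack=7000 B_seq=7000 B_ack=5000
After event 1: A_seq=5000 A_ack=7000 B_seq=7046 B_ack=5000
After event 2: A_seq=5000 A_ack=7000 B_seq=7219 B_ack=5000
After event 3: A_seq=5090 A_ack=7000 B_seq=7219 B_ack=5090
After event 4: A_seq=5090 A_ack=7000 B_seq=7219 B_ack=5090

5090 7000 7219 5090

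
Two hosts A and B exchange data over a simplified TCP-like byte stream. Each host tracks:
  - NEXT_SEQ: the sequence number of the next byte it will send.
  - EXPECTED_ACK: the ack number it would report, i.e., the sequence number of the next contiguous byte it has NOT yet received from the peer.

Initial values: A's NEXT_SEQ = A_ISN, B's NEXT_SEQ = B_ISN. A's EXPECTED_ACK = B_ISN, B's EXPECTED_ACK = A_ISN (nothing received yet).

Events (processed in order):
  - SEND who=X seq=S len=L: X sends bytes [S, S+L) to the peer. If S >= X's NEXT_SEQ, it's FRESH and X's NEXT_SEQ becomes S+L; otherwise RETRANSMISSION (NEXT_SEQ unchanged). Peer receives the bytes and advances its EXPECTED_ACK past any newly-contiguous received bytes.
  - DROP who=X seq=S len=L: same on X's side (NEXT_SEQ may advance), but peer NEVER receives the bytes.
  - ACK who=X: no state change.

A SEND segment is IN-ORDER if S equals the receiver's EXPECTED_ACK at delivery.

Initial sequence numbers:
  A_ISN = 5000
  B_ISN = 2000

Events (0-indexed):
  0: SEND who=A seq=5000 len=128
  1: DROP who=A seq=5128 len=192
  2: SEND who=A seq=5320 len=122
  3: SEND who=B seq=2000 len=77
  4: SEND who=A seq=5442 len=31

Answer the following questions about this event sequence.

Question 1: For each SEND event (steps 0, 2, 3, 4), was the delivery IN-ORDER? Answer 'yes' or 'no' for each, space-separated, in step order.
Step 0: SEND seq=5000 -> in-order
Step 2: SEND seq=5320 -> out-of-order
Step 3: SEND seq=2000 -> in-order
Step 4: SEND seq=5442 -> out-of-order

Answer: yes no yes no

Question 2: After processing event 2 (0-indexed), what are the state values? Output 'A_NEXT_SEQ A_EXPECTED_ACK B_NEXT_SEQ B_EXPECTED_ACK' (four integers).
After event 0: A_seq=5128 A_ack=2000 B_seq=2000 B_ack=5128
After event 1: A_seq=5320 A_ack=2000 B_seq=2000 B_ack=5128
After event 2: A_seq=5442 A_ack=2000 B_seq=2000 B_ack=5128

5442 2000 2000 5128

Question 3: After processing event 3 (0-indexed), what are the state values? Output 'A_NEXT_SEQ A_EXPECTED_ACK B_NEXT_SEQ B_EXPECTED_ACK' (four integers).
After event 0: A_seq=5128 A_ack=2000 B_seq=2000 B_ack=5128
After event 1: A_seq=5320 A_ack=2000 B_seq=2000 B_ack=5128
After event 2: A_seq=5442 A_ack=2000 B_seq=2000 B_ack=5128
After event 3: A_seq=5442 A_ack=2077 B_seq=2077 B_ack=5128

5442 2077 2077 5128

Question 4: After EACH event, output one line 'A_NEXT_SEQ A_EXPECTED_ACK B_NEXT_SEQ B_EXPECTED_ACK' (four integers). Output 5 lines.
5128 2000 2000 5128
5320 2000 2000 5128
5442 2000 2000 5128
5442 2077 2077 5128
5473 2077 2077 5128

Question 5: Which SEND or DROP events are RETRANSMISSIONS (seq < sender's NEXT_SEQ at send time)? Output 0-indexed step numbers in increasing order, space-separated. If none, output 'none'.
Answer: none

Derivation:
Step 0: SEND seq=5000 -> fresh
Step 1: DROP seq=5128 -> fresh
Step 2: SEND seq=5320 -> fresh
Step 3: SEND seq=2000 -> fresh
Step 4: SEND seq=5442 -> fresh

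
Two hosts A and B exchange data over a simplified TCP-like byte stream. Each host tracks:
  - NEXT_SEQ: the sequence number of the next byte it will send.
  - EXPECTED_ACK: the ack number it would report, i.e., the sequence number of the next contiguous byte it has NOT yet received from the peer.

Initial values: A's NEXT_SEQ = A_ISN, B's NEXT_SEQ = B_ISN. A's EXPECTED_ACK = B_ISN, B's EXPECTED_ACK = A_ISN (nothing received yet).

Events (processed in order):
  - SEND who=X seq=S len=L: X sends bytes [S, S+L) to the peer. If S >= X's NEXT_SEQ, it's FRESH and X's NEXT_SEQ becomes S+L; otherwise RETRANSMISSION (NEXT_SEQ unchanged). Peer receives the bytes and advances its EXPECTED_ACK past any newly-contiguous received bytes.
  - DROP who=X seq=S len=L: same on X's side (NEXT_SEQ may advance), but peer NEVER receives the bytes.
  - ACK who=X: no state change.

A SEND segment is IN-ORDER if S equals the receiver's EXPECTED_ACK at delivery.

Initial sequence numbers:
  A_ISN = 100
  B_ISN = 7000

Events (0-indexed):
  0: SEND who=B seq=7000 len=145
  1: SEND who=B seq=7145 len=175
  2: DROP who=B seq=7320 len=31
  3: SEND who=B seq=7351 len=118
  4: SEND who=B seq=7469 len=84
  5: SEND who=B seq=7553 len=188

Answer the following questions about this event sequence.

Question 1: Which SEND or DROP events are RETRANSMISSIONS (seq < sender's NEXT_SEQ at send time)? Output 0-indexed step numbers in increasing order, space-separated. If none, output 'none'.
Step 0: SEND seq=7000 -> fresh
Step 1: SEND seq=7145 -> fresh
Step 2: DROP seq=7320 -> fresh
Step 3: SEND seq=7351 -> fresh
Step 4: SEND seq=7469 -> fresh
Step 5: SEND seq=7553 -> fresh

Answer: none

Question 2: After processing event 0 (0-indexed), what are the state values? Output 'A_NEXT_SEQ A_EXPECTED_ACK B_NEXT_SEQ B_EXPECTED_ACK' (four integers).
After event 0: A_seq=100 A_ack=7145 B_seq=7145 B_ack=100

100 7145 7145 100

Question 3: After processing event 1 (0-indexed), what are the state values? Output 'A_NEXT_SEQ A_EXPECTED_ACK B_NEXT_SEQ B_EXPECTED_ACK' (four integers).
After event 0: A_seq=100 A_ack=7145 B_seq=7145 B_ack=100
After event 1: A_seq=100 A_ack=7320 B_seq=7320 B_ack=100

100 7320 7320 100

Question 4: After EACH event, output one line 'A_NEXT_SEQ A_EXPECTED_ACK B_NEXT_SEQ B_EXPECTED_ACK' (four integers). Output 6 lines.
100 7145 7145 100
100 7320 7320 100
100 7320 7351 100
100 7320 7469 100
100 7320 7553 100
100 7320 7741 100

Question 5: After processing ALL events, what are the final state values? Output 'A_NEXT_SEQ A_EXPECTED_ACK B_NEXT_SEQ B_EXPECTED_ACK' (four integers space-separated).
After event 0: A_seq=100 A_ack=7145 B_seq=7145 B_ack=100
After event 1: A_seq=100 A_ack=7320 B_seq=7320 B_ack=100
After event 2: A_seq=100 A_ack=7320 B_seq=7351 B_ack=100
After event 3: A_seq=100 A_ack=7320 B_seq=7469 B_ack=100
After event 4: A_seq=100 A_ack=7320 B_seq=7553 B_ack=100
After event 5: A_seq=100 A_ack=7320 B_seq=7741 B_ack=100

Answer: 100 7320 7741 100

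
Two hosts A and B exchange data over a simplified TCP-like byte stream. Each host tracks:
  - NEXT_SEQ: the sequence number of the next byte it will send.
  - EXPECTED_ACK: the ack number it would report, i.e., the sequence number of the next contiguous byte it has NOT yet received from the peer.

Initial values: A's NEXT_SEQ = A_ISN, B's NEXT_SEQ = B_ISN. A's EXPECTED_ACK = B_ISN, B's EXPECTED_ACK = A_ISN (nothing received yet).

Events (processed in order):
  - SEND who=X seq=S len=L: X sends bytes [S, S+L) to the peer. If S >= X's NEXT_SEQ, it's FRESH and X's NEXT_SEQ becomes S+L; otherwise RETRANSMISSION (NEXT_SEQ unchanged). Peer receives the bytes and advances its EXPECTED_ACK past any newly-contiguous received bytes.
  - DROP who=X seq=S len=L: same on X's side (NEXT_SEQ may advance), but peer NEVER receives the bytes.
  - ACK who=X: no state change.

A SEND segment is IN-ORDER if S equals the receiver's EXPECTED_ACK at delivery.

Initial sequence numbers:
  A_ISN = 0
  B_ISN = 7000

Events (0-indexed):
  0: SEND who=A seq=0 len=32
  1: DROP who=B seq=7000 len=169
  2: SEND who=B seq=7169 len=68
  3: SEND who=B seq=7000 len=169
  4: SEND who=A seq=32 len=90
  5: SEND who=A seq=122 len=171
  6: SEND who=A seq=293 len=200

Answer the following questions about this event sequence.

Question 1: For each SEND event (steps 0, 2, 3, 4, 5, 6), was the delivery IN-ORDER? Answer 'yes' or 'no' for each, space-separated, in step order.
Answer: yes no yes yes yes yes

Derivation:
Step 0: SEND seq=0 -> in-order
Step 2: SEND seq=7169 -> out-of-order
Step 3: SEND seq=7000 -> in-order
Step 4: SEND seq=32 -> in-order
Step 5: SEND seq=122 -> in-order
Step 6: SEND seq=293 -> in-order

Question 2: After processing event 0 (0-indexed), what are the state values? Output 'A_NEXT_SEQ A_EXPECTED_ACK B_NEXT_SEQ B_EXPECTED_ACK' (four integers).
After event 0: A_seq=32 A_ack=7000 B_seq=7000 B_ack=32

32 7000 7000 32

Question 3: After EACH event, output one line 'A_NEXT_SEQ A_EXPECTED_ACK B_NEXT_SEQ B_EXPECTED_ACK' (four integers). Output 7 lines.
32 7000 7000 32
32 7000 7169 32
32 7000 7237 32
32 7237 7237 32
122 7237 7237 122
293 7237 7237 293
493 7237 7237 493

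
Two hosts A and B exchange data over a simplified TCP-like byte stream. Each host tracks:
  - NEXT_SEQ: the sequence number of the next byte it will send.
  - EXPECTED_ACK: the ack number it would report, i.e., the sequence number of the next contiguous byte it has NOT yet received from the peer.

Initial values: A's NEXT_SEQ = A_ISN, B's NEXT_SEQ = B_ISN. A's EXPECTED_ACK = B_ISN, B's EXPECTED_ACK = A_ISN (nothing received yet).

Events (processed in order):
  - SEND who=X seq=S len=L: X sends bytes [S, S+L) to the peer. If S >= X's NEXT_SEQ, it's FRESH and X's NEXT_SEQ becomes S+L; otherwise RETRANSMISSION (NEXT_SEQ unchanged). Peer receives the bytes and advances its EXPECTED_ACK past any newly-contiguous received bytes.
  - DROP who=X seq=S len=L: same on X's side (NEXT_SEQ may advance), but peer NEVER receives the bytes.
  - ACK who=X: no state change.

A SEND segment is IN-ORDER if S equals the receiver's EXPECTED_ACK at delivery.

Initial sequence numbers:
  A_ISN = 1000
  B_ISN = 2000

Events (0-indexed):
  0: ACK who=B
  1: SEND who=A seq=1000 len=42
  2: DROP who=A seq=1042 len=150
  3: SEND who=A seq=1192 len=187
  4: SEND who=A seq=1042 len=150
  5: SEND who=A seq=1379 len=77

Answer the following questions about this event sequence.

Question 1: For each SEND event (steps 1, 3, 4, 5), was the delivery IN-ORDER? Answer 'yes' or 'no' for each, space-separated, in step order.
Step 1: SEND seq=1000 -> in-order
Step 3: SEND seq=1192 -> out-of-order
Step 4: SEND seq=1042 -> in-order
Step 5: SEND seq=1379 -> in-order

Answer: yes no yes yes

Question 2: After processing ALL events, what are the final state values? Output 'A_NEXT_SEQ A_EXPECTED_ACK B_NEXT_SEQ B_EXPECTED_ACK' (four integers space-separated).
After event 0: A_seq=1000 A_ack=2000 B_seq=2000 B_ack=1000
After event 1: A_seq=1042 A_ack=2000 B_seq=2000 B_ack=1042
After event 2: A_seq=1192 A_ack=2000 B_seq=2000 B_ack=1042
After event 3: A_seq=1379 A_ack=2000 B_seq=2000 B_ack=1042
After event 4: A_seq=1379 A_ack=2000 B_seq=2000 B_ack=1379
After event 5: A_seq=1456 A_ack=2000 B_seq=2000 B_ack=1456

Answer: 1456 2000 2000 1456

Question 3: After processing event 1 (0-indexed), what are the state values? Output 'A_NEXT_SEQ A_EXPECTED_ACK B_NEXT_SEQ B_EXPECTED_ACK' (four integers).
After event 0: A_seq=1000 A_ack=2000 B_seq=2000 B_ack=1000
After event 1: A_seq=1042 A_ack=2000 B_seq=2000 B_ack=1042

1042 2000 2000 1042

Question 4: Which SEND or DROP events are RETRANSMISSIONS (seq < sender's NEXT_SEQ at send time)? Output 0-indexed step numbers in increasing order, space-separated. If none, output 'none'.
Step 1: SEND seq=1000 -> fresh
Step 2: DROP seq=1042 -> fresh
Step 3: SEND seq=1192 -> fresh
Step 4: SEND seq=1042 -> retransmit
Step 5: SEND seq=1379 -> fresh

Answer: 4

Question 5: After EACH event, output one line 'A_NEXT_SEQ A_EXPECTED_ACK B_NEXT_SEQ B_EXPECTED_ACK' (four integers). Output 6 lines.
1000 2000 2000 1000
1042 2000 2000 1042
1192 2000 2000 1042
1379 2000 2000 1042
1379 2000 2000 1379
1456 2000 2000 1456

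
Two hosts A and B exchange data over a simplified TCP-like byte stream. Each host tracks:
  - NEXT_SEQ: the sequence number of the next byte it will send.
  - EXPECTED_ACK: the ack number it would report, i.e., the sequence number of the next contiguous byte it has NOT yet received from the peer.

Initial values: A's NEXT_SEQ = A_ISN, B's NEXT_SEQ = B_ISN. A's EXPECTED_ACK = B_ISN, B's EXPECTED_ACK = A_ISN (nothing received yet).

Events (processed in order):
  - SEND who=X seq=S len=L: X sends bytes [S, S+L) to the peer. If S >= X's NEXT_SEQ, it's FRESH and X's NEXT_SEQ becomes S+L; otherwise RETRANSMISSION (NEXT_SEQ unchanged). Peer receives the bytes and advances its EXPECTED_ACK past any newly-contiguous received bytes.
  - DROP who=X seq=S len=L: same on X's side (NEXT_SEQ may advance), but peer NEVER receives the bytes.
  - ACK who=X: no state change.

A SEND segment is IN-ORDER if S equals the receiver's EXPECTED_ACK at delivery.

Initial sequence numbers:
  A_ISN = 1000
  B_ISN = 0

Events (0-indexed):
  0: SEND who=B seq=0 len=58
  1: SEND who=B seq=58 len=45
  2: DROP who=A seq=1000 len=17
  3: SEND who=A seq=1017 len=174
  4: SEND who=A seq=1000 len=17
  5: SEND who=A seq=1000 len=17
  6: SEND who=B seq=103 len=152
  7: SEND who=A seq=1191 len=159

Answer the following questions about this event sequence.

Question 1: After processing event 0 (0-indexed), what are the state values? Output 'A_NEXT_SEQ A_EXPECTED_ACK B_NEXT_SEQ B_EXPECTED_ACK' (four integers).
After event 0: A_seq=1000 A_ack=58 B_seq=58 B_ack=1000

1000 58 58 1000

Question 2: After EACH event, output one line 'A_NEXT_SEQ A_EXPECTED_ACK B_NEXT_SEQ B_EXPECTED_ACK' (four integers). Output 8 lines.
1000 58 58 1000
1000 103 103 1000
1017 103 103 1000
1191 103 103 1000
1191 103 103 1191
1191 103 103 1191
1191 255 255 1191
1350 255 255 1350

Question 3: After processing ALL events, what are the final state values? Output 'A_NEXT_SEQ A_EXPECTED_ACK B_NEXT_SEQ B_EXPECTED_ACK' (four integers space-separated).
Answer: 1350 255 255 1350

Derivation:
After event 0: A_seq=1000 A_ack=58 B_seq=58 B_ack=1000
After event 1: A_seq=1000 A_ack=103 B_seq=103 B_ack=1000
After event 2: A_seq=1017 A_ack=103 B_seq=103 B_ack=1000
After event 3: A_seq=1191 A_ack=103 B_seq=103 B_ack=1000
After event 4: A_seq=1191 A_ack=103 B_seq=103 B_ack=1191
After event 5: A_seq=1191 A_ack=103 B_seq=103 B_ack=1191
After event 6: A_seq=1191 A_ack=255 B_seq=255 B_ack=1191
After event 7: A_seq=1350 A_ack=255 B_seq=255 B_ack=1350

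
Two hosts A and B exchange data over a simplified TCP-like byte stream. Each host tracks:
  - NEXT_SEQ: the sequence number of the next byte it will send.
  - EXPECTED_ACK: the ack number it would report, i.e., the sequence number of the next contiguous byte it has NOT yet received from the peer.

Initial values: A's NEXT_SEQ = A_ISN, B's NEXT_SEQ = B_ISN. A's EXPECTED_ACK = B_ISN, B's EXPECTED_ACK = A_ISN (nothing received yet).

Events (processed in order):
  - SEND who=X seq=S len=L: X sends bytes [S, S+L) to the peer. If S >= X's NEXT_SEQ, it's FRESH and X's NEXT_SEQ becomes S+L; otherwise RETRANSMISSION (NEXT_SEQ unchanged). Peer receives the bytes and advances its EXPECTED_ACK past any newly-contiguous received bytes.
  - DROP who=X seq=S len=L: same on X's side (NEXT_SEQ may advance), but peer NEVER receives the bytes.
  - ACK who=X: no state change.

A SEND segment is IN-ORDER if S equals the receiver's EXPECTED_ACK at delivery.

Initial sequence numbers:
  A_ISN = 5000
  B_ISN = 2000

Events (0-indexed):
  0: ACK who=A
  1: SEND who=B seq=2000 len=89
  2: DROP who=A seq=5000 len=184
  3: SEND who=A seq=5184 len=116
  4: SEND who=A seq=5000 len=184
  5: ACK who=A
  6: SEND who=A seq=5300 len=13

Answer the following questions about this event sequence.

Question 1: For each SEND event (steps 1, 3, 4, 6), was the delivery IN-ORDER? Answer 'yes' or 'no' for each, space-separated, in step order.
Step 1: SEND seq=2000 -> in-order
Step 3: SEND seq=5184 -> out-of-order
Step 4: SEND seq=5000 -> in-order
Step 6: SEND seq=5300 -> in-order

Answer: yes no yes yes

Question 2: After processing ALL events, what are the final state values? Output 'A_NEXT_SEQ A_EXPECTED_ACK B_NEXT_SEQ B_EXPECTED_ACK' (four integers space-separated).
After event 0: A_seq=5000 A_ack=2000 B_seq=2000 B_ack=5000
After event 1: A_seq=5000 A_ack=2089 B_seq=2089 B_ack=5000
After event 2: A_seq=5184 A_ack=2089 B_seq=2089 B_ack=5000
After event 3: A_seq=5300 A_ack=2089 B_seq=2089 B_ack=5000
After event 4: A_seq=5300 A_ack=2089 B_seq=2089 B_ack=5300
After event 5: A_seq=5300 A_ack=2089 B_seq=2089 B_ack=5300
After event 6: A_seq=5313 A_ack=2089 B_seq=2089 B_ack=5313

Answer: 5313 2089 2089 5313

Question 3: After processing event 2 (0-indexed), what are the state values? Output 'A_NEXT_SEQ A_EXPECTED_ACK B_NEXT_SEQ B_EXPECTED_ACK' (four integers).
After event 0: A_seq=5000 A_ack=2000 B_seq=2000 B_ack=5000
After event 1: A_seq=5000 A_ack=2089 B_seq=2089 B_ack=5000
After event 2: A_seq=5184 A_ack=2089 B_seq=2089 B_ack=5000

5184 2089 2089 5000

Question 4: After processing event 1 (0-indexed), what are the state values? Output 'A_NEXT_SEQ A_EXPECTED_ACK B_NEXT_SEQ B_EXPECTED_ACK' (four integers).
After event 0: A_seq=5000 A_ack=2000 B_seq=2000 B_ack=5000
After event 1: A_seq=5000 A_ack=2089 B_seq=2089 B_ack=5000

5000 2089 2089 5000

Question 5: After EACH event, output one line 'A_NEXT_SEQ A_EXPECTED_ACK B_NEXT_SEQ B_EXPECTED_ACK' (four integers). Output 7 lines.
5000 2000 2000 5000
5000 2089 2089 5000
5184 2089 2089 5000
5300 2089 2089 5000
5300 2089 2089 5300
5300 2089 2089 5300
5313 2089 2089 5313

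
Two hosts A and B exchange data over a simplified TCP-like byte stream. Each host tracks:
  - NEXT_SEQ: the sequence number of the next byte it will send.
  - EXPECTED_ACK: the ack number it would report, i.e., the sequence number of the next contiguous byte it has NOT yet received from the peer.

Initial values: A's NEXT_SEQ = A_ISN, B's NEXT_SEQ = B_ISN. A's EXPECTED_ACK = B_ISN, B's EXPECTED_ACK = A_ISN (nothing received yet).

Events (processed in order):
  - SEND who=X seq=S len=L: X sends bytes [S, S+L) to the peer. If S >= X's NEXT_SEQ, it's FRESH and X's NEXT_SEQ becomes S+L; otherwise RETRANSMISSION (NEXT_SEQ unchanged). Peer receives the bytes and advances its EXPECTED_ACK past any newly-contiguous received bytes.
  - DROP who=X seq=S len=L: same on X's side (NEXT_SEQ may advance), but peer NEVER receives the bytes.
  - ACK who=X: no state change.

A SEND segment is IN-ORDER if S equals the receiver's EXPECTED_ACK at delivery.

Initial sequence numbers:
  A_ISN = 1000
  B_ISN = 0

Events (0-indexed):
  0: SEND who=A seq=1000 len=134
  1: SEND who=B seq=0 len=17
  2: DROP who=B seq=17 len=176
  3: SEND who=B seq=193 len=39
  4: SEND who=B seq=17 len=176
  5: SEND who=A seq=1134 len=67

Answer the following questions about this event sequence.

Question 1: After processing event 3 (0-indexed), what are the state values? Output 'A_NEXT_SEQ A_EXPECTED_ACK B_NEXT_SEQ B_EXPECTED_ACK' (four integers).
After event 0: A_seq=1134 A_ack=0 B_seq=0 B_ack=1134
After event 1: A_seq=1134 A_ack=17 B_seq=17 B_ack=1134
After event 2: A_seq=1134 A_ack=17 B_seq=193 B_ack=1134
After event 3: A_seq=1134 A_ack=17 B_seq=232 B_ack=1134

1134 17 232 1134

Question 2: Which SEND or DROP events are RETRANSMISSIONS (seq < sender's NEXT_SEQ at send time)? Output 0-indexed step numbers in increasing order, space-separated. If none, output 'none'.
Step 0: SEND seq=1000 -> fresh
Step 1: SEND seq=0 -> fresh
Step 2: DROP seq=17 -> fresh
Step 3: SEND seq=193 -> fresh
Step 4: SEND seq=17 -> retransmit
Step 5: SEND seq=1134 -> fresh

Answer: 4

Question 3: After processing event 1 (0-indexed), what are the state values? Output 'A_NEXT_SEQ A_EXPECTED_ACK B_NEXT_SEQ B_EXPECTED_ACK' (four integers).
After event 0: A_seq=1134 A_ack=0 B_seq=0 B_ack=1134
After event 1: A_seq=1134 A_ack=17 B_seq=17 B_ack=1134

1134 17 17 1134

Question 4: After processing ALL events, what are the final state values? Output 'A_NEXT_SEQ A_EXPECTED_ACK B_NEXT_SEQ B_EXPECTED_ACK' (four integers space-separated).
Answer: 1201 232 232 1201

Derivation:
After event 0: A_seq=1134 A_ack=0 B_seq=0 B_ack=1134
After event 1: A_seq=1134 A_ack=17 B_seq=17 B_ack=1134
After event 2: A_seq=1134 A_ack=17 B_seq=193 B_ack=1134
After event 3: A_seq=1134 A_ack=17 B_seq=232 B_ack=1134
After event 4: A_seq=1134 A_ack=232 B_seq=232 B_ack=1134
After event 5: A_seq=1201 A_ack=232 B_seq=232 B_ack=1201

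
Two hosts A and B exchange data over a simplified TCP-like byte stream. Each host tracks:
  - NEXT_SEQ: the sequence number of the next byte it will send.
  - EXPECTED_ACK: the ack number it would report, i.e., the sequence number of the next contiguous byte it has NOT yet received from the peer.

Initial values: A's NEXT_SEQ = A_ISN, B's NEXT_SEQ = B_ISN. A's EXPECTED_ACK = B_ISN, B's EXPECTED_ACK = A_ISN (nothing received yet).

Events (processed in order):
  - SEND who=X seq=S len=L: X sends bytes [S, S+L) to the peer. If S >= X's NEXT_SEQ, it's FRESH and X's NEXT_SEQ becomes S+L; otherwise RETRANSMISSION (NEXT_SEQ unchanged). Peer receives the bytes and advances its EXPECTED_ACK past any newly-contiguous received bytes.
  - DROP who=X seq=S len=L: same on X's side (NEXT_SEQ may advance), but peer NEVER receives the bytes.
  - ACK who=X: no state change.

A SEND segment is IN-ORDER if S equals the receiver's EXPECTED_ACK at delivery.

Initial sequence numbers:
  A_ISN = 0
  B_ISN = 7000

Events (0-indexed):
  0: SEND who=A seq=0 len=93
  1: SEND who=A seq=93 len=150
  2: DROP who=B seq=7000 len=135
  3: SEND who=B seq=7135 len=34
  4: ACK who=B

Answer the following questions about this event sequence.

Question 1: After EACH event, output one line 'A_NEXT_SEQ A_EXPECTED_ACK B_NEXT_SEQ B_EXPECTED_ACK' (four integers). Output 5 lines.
93 7000 7000 93
243 7000 7000 243
243 7000 7135 243
243 7000 7169 243
243 7000 7169 243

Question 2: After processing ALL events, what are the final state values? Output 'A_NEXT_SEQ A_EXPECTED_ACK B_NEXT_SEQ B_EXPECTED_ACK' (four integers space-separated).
After event 0: A_seq=93 A_ack=7000 B_seq=7000 B_ack=93
After event 1: A_seq=243 A_ack=7000 B_seq=7000 B_ack=243
After event 2: A_seq=243 A_ack=7000 B_seq=7135 B_ack=243
After event 3: A_seq=243 A_ack=7000 B_seq=7169 B_ack=243
After event 4: A_seq=243 A_ack=7000 B_seq=7169 B_ack=243

Answer: 243 7000 7169 243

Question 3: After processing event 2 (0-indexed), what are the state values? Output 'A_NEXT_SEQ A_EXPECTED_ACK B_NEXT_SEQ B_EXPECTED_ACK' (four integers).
After event 0: A_seq=93 A_ack=7000 B_seq=7000 B_ack=93
After event 1: A_seq=243 A_ack=7000 B_seq=7000 B_ack=243
After event 2: A_seq=243 A_ack=7000 B_seq=7135 B_ack=243

243 7000 7135 243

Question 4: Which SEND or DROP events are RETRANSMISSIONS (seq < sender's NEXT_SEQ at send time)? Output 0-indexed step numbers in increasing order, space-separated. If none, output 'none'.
Step 0: SEND seq=0 -> fresh
Step 1: SEND seq=93 -> fresh
Step 2: DROP seq=7000 -> fresh
Step 3: SEND seq=7135 -> fresh

Answer: none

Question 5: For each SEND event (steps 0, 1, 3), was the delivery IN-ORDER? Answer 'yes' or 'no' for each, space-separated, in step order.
Answer: yes yes no

Derivation:
Step 0: SEND seq=0 -> in-order
Step 1: SEND seq=93 -> in-order
Step 3: SEND seq=7135 -> out-of-order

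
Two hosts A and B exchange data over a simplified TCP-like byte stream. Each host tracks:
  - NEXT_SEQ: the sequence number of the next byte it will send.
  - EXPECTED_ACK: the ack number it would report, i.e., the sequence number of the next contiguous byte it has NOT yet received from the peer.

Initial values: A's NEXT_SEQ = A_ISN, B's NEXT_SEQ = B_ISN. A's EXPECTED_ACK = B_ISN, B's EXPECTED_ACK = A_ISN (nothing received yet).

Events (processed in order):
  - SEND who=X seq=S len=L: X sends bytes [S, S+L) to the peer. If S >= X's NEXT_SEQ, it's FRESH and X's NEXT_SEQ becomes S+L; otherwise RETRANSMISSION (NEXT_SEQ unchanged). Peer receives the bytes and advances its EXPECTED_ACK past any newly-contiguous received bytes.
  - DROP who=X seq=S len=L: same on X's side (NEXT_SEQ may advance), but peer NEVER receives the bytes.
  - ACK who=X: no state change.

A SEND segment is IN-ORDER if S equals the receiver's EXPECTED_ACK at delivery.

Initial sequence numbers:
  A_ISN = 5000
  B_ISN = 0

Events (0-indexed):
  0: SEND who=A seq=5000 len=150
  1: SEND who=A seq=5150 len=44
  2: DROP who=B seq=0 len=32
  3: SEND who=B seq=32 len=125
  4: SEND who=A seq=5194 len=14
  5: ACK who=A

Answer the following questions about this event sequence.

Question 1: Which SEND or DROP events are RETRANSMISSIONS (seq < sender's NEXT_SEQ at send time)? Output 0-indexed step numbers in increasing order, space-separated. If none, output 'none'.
Answer: none

Derivation:
Step 0: SEND seq=5000 -> fresh
Step 1: SEND seq=5150 -> fresh
Step 2: DROP seq=0 -> fresh
Step 3: SEND seq=32 -> fresh
Step 4: SEND seq=5194 -> fresh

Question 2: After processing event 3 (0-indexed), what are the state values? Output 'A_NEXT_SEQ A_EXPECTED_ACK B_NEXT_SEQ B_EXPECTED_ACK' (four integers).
After event 0: A_seq=5150 A_ack=0 B_seq=0 B_ack=5150
After event 1: A_seq=5194 A_ack=0 B_seq=0 B_ack=5194
After event 2: A_seq=5194 A_ack=0 B_seq=32 B_ack=5194
After event 3: A_seq=5194 A_ack=0 B_seq=157 B_ack=5194

5194 0 157 5194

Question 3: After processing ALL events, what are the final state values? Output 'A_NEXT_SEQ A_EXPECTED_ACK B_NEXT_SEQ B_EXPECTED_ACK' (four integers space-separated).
Answer: 5208 0 157 5208

Derivation:
After event 0: A_seq=5150 A_ack=0 B_seq=0 B_ack=5150
After event 1: A_seq=5194 A_ack=0 B_seq=0 B_ack=5194
After event 2: A_seq=5194 A_ack=0 B_seq=32 B_ack=5194
After event 3: A_seq=5194 A_ack=0 B_seq=157 B_ack=5194
After event 4: A_seq=5208 A_ack=0 B_seq=157 B_ack=5208
After event 5: A_seq=5208 A_ack=0 B_seq=157 B_ack=5208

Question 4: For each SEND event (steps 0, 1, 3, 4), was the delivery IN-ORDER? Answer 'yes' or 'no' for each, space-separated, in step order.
Answer: yes yes no yes

Derivation:
Step 0: SEND seq=5000 -> in-order
Step 1: SEND seq=5150 -> in-order
Step 3: SEND seq=32 -> out-of-order
Step 4: SEND seq=5194 -> in-order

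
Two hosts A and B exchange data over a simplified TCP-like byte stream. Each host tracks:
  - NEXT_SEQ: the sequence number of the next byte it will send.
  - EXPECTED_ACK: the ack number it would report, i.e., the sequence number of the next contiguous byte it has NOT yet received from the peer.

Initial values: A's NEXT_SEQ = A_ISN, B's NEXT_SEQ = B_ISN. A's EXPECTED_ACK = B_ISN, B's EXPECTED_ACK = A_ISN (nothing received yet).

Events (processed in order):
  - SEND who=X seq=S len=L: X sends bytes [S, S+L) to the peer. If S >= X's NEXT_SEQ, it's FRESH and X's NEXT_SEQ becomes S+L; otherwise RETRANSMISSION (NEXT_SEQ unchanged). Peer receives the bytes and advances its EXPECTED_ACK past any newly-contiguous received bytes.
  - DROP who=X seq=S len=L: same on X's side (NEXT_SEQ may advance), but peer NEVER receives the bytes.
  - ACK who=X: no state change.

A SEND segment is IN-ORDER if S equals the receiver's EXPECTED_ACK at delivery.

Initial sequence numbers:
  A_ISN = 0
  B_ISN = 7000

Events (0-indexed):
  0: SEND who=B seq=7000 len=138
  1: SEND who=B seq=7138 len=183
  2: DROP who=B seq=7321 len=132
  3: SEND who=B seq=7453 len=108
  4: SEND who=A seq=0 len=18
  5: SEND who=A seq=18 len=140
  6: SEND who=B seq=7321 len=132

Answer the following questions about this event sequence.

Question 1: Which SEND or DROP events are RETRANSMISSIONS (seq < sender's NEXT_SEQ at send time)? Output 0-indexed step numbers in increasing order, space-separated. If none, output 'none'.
Answer: 6

Derivation:
Step 0: SEND seq=7000 -> fresh
Step 1: SEND seq=7138 -> fresh
Step 2: DROP seq=7321 -> fresh
Step 3: SEND seq=7453 -> fresh
Step 4: SEND seq=0 -> fresh
Step 5: SEND seq=18 -> fresh
Step 6: SEND seq=7321 -> retransmit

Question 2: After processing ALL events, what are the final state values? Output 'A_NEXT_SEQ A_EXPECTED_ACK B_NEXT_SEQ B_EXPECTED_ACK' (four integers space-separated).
Answer: 158 7561 7561 158

Derivation:
After event 0: A_seq=0 A_ack=7138 B_seq=7138 B_ack=0
After event 1: A_seq=0 A_ack=7321 B_seq=7321 B_ack=0
After event 2: A_seq=0 A_ack=7321 B_seq=7453 B_ack=0
After event 3: A_seq=0 A_ack=7321 B_seq=7561 B_ack=0
After event 4: A_seq=18 A_ack=7321 B_seq=7561 B_ack=18
After event 5: A_seq=158 A_ack=7321 B_seq=7561 B_ack=158
After event 6: A_seq=158 A_ack=7561 B_seq=7561 B_ack=158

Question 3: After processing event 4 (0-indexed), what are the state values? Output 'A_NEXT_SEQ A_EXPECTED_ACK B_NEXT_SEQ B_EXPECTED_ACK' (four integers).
After event 0: A_seq=0 A_ack=7138 B_seq=7138 B_ack=0
After event 1: A_seq=0 A_ack=7321 B_seq=7321 B_ack=0
After event 2: A_seq=0 A_ack=7321 B_seq=7453 B_ack=0
After event 3: A_seq=0 A_ack=7321 B_seq=7561 B_ack=0
After event 4: A_seq=18 A_ack=7321 B_seq=7561 B_ack=18

18 7321 7561 18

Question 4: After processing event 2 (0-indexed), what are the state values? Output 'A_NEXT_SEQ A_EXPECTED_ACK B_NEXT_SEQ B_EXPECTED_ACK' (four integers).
After event 0: A_seq=0 A_ack=7138 B_seq=7138 B_ack=0
After event 1: A_seq=0 A_ack=7321 B_seq=7321 B_ack=0
After event 2: A_seq=0 A_ack=7321 B_seq=7453 B_ack=0

0 7321 7453 0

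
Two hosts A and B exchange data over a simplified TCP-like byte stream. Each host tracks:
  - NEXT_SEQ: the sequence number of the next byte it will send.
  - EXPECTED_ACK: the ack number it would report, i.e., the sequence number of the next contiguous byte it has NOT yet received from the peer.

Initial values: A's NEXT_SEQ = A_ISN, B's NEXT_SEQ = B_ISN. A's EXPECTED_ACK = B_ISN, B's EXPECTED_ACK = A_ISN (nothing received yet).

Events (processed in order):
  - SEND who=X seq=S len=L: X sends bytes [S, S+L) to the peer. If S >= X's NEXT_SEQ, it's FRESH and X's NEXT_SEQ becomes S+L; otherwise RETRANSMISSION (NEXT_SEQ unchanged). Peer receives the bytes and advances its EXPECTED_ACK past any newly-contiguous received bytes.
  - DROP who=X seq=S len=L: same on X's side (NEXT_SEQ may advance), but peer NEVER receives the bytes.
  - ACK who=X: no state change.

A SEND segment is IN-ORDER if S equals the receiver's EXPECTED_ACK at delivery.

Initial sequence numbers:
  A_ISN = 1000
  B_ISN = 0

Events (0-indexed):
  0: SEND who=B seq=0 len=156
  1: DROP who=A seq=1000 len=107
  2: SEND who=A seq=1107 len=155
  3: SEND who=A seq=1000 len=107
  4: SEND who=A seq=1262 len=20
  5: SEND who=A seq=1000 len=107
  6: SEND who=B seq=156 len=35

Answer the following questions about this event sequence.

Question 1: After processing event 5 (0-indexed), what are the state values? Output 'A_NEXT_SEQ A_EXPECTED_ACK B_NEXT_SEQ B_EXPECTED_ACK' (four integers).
After event 0: A_seq=1000 A_ack=156 B_seq=156 B_ack=1000
After event 1: A_seq=1107 A_ack=156 B_seq=156 B_ack=1000
After event 2: A_seq=1262 A_ack=156 B_seq=156 B_ack=1000
After event 3: A_seq=1262 A_ack=156 B_seq=156 B_ack=1262
After event 4: A_seq=1282 A_ack=156 B_seq=156 B_ack=1282
After event 5: A_seq=1282 A_ack=156 B_seq=156 B_ack=1282

1282 156 156 1282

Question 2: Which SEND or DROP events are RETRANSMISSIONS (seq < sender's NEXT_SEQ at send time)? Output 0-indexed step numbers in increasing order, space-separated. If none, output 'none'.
Step 0: SEND seq=0 -> fresh
Step 1: DROP seq=1000 -> fresh
Step 2: SEND seq=1107 -> fresh
Step 3: SEND seq=1000 -> retransmit
Step 4: SEND seq=1262 -> fresh
Step 5: SEND seq=1000 -> retransmit
Step 6: SEND seq=156 -> fresh

Answer: 3 5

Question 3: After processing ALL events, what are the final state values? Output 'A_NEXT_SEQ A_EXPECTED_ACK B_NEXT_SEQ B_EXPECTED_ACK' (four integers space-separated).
Answer: 1282 191 191 1282

Derivation:
After event 0: A_seq=1000 A_ack=156 B_seq=156 B_ack=1000
After event 1: A_seq=1107 A_ack=156 B_seq=156 B_ack=1000
After event 2: A_seq=1262 A_ack=156 B_seq=156 B_ack=1000
After event 3: A_seq=1262 A_ack=156 B_seq=156 B_ack=1262
After event 4: A_seq=1282 A_ack=156 B_seq=156 B_ack=1282
After event 5: A_seq=1282 A_ack=156 B_seq=156 B_ack=1282
After event 6: A_seq=1282 A_ack=191 B_seq=191 B_ack=1282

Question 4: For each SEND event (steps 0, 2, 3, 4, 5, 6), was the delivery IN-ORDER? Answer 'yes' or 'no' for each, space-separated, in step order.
Step 0: SEND seq=0 -> in-order
Step 2: SEND seq=1107 -> out-of-order
Step 3: SEND seq=1000 -> in-order
Step 4: SEND seq=1262 -> in-order
Step 5: SEND seq=1000 -> out-of-order
Step 6: SEND seq=156 -> in-order

Answer: yes no yes yes no yes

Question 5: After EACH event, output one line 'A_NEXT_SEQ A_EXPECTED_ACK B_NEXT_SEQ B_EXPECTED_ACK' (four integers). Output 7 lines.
1000 156 156 1000
1107 156 156 1000
1262 156 156 1000
1262 156 156 1262
1282 156 156 1282
1282 156 156 1282
1282 191 191 1282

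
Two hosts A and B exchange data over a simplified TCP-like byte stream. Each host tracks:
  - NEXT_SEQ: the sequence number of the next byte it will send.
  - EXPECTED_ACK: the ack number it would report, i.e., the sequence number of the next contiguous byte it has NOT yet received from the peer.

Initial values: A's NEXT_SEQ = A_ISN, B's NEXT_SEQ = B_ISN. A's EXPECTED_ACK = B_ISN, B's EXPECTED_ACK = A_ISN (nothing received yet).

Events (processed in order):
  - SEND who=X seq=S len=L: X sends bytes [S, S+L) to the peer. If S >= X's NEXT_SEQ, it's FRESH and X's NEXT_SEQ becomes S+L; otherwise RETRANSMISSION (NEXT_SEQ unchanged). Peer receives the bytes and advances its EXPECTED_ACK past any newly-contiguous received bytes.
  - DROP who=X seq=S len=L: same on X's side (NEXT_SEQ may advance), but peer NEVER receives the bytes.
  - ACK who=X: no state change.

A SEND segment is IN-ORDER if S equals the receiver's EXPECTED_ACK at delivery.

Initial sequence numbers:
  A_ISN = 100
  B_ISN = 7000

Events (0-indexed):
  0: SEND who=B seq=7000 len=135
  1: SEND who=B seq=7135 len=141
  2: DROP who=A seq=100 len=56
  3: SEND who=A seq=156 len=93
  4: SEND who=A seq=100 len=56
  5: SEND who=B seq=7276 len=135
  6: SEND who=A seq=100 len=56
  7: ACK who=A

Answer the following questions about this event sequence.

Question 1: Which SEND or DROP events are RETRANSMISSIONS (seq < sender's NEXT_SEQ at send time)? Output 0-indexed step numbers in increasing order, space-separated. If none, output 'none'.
Answer: 4 6

Derivation:
Step 0: SEND seq=7000 -> fresh
Step 1: SEND seq=7135 -> fresh
Step 2: DROP seq=100 -> fresh
Step 3: SEND seq=156 -> fresh
Step 4: SEND seq=100 -> retransmit
Step 5: SEND seq=7276 -> fresh
Step 6: SEND seq=100 -> retransmit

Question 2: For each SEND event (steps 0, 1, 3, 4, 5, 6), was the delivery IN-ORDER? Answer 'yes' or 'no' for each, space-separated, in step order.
Answer: yes yes no yes yes no

Derivation:
Step 0: SEND seq=7000 -> in-order
Step 1: SEND seq=7135 -> in-order
Step 3: SEND seq=156 -> out-of-order
Step 4: SEND seq=100 -> in-order
Step 5: SEND seq=7276 -> in-order
Step 6: SEND seq=100 -> out-of-order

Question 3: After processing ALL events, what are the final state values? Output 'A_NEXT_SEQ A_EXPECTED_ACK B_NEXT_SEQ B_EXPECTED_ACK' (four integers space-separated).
After event 0: A_seq=100 A_ack=7135 B_seq=7135 B_ack=100
After event 1: A_seq=100 A_ack=7276 B_seq=7276 B_ack=100
After event 2: A_seq=156 A_ack=7276 B_seq=7276 B_ack=100
After event 3: A_seq=249 A_ack=7276 B_seq=7276 B_ack=100
After event 4: A_seq=249 A_ack=7276 B_seq=7276 B_ack=249
After event 5: A_seq=249 A_ack=7411 B_seq=7411 B_ack=249
After event 6: A_seq=249 A_ack=7411 B_seq=7411 B_ack=249
After event 7: A_seq=249 A_ack=7411 B_seq=7411 B_ack=249

Answer: 249 7411 7411 249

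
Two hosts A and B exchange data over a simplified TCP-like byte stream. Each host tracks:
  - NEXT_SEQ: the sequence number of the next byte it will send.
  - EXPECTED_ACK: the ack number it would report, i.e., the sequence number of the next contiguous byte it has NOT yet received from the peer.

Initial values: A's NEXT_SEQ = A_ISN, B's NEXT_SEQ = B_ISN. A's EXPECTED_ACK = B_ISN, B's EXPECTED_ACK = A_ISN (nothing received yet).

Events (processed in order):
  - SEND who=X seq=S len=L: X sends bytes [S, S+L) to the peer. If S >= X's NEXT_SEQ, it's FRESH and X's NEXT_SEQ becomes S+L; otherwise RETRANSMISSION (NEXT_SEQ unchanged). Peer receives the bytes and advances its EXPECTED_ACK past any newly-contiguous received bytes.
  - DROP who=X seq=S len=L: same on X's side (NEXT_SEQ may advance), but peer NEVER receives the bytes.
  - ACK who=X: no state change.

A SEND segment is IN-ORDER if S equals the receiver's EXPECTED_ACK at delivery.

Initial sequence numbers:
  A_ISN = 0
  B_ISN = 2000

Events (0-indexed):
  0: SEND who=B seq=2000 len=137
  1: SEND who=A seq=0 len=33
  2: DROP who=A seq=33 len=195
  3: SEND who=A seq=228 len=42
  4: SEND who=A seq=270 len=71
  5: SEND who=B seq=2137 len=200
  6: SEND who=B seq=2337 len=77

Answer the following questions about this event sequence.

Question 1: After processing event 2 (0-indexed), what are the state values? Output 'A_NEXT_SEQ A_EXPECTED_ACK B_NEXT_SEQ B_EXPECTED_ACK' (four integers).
After event 0: A_seq=0 A_ack=2137 B_seq=2137 B_ack=0
After event 1: A_seq=33 A_ack=2137 B_seq=2137 B_ack=33
After event 2: A_seq=228 A_ack=2137 B_seq=2137 B_ack=33

228 2137 2137 33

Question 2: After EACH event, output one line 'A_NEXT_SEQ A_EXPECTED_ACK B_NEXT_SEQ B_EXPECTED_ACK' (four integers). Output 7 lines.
0 2137 2137 0
33 2137 2137 33
228 2137 2137 33
270 2137 2137 33
341 2137 2137 33
341 2337 2337 33
341 2414 2414 33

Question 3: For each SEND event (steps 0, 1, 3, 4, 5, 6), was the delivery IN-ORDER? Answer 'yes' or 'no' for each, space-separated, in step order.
Answer: yes yes no no yes yes

Derivation:
Step 0: SEND seq=2000 -> in-order
Step 1: SEND seq=0 -> in-order
Step 3: SEND seq=228 -> out-of-order
Step 4: SEND seq=270 -> out-of-order
Step 5: SEND seq=2137 -> in-order
Step 6: SEND seq=2337 -> in-order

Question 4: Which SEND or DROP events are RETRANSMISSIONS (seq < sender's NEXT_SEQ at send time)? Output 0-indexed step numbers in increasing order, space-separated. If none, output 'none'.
Step 0: SEND seq=2000 -> fresh
Step 1: SEND seq=0 -> fresh
Step 2: DROP seq=33 -> fresh
Step 3: SEND seq=228 -> fresh
Step 4: SEND seq=270 -> fresh
Step 5: SEND seq=2137 -> fresh
Step 6: SEND seq=2337 -> fresh

Answer: none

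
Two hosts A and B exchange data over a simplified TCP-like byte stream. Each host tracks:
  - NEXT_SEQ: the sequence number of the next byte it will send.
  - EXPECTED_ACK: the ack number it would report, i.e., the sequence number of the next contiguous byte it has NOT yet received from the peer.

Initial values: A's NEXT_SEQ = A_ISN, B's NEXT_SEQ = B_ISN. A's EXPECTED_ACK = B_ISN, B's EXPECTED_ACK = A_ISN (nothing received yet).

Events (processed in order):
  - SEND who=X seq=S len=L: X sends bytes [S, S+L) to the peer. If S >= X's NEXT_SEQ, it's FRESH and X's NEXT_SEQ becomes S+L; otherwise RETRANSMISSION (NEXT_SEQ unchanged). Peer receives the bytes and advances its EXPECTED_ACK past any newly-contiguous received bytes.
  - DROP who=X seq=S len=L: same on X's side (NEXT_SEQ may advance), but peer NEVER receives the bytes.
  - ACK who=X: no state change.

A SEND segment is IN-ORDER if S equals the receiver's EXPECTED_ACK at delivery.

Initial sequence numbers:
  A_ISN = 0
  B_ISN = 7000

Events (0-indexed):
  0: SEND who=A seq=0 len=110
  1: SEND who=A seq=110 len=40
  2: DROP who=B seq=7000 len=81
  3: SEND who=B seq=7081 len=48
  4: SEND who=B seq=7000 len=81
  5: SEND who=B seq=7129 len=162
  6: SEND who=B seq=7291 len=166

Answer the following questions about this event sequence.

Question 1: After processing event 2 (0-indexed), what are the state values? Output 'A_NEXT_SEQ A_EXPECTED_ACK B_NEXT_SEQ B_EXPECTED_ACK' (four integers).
After event 0: A_seq=110 A_ack=7000 B_seq=7000 B_ack=110
After event 1: A_seq=150 A_ack=7000 B_seq=7000 B_ack=150
After event 2: A_seq=150 A_ack=7000 B_seq=7081 B_ack=150

150 7000 7081 150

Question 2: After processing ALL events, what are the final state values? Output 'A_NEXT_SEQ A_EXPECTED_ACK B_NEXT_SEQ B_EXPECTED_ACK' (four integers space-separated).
After event 0: A_seq=110 A_ack=7000 B_seq=7000 B_ack=110
After event 1: A_seq=150 A_ack=7000 B_seq=7000 B_ack=150
After event 2: A_seq=150 A_ack=7000 B_seq=7081 B_ack=150
After event 3: A_seq=150 A_ack=7000 B_seq=7129 B_ack=150
After event 4: A_seq=150 A_ack=7129 B_seq=7129 B_ack=150
After event 5: A_seq=150 A_ack=7291 B_seq=7291 B_ack=150
After event 6: A_seq=150 A_ack=7457 B_seq=7457 B_ack=150

Answer: 150 7457 7457 150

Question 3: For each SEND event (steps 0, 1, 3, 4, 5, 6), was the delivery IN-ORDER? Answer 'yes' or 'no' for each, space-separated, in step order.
Step 0: SEND seq=0 -> in-order
Step 1: SEND seq=110 -> in-order
Step 3: SEND seq=7081 -> out-of-order
Step 4: SEND seq=7000 -> in-order
Step 5: SEND seq=7129 -> in-order
Step 6: SEND seq=7291 -> in-order

Answer: yes yes no yes yes yes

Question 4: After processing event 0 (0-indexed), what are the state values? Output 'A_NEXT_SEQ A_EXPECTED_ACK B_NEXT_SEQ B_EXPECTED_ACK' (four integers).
After event 0: A_seq=110 A_ack=7000 B_seq=7000 B_ack=110

110 7000 7000 110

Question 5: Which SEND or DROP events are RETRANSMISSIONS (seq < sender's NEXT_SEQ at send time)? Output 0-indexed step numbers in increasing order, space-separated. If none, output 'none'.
Step 0: SEND seq=0 -> fresh
Step 1: SEND seq=110 -> fresh
Step 2: DROP seq=7000 -> fresh
Step 3: SEND seq=7081 -> fresh
Step 4: SEND seq=7000 -> retransmit
Step 5: SEND seq=7129 -> fresh
Step 6: SEND seq=7291 -> fresh

Answer: 4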